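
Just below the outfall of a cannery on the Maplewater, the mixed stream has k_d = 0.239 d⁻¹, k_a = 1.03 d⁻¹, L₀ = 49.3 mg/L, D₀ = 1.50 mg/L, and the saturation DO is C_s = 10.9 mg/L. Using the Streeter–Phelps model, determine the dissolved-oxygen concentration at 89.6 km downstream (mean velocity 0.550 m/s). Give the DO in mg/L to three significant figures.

Travel time t = x/v = 89.6 km / (0.550 m/s) = 89600 m / 0.550 m/s = 162900 s = 1.886 d.
k_d L₀/(k_a−k_d) = 0.239×49.3/(1.03−0.239) = 11.78/0.7910 = 14.90 mg/L.
e^(−k_d t) = e^(−0.239×1.886) = 0.6372; e^(−k_a t) = e^(−1.03×1.886) = 0.1434.
D = 14.90 × (0.6372 − 0.1434) + 1.50 × 0.1434 = 7.356 + 0.2151 = 7.571 mg/L.
DO = C_s − D = 10.9 − 7.571 = 3.329 mg/L.

DO ≈ 3.33 mg/L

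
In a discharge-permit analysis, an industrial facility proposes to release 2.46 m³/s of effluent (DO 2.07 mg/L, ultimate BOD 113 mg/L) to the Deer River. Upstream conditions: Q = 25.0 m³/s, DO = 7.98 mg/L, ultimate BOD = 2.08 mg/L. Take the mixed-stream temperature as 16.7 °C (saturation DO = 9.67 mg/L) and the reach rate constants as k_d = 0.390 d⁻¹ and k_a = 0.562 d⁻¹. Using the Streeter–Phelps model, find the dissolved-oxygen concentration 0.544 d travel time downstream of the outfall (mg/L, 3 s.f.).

Mixed DO = (25.0×7.98 + 2.46×2.07)/(25.0+2.46) = 204.6/27.46 = 7.451 mg/L.
Mixed L₀ = (25.0×2.08 + 2.46×113)/(27.46) = 330.0/27.46 = 12.02 mg/L.
Initial deficit D₀ = C_s − DO₀ = 9.67 − 7.451 = 2.219 mg/L.
D(0.544) = [0.390×12.02/(0.562−0.390)](e^(−0.390×0.544) − e^(−0.562×0.544)) + 2.219 e^(−0.562×0.544)
= 27.25 × (0.8088 − 0.7366) + 2.219 × 0.7366 = 3.603 mg/L.
DO = 9.67 − 3.603 = 6.067 mg/L.

DO ≈ 6.07 mg/L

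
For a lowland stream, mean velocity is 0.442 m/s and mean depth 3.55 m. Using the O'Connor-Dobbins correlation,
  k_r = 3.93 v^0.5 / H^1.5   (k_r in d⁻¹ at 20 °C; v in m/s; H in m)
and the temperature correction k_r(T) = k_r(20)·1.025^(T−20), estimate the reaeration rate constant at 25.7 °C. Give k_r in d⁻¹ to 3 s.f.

k_r(20) = 3.93 × 0.442^0.5 / 3.55^1.5 = 3.93 × 0.6648 / 6.689 = 0.3906 d⁻¹.
k_r(25.7) = 0.3906 × 1.025^(25.7−20) = 0.3906 × 1.151 = 0.4497 d⁻¹.

k_r ≈ 0.450 d⁻¹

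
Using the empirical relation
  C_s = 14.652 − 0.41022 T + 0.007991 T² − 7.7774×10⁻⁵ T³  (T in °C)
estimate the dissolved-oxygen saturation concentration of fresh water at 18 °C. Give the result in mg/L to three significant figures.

C_s ≈ 9.40 mg/L

C_s = 14.652 − 0.41022×18 + 0.007991×18² − 7.7774×10⁻⁵×18³ = 9.404 mg/L.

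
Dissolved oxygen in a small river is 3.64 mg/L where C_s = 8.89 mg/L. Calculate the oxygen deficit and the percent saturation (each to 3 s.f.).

D ≈ 5.25 mg/L; 40.9 % saturation

D = C_s − C = 8.89 − 3.64 = 5.25 mg/L.
% saturation = 3.64/8.89 × 100 = 40.9 %.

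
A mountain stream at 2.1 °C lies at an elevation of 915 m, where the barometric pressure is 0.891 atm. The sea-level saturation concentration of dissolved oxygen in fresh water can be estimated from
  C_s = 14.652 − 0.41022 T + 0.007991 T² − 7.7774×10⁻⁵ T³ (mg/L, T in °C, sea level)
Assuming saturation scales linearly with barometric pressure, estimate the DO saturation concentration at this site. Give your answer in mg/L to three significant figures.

At sea level: C_s = 14.652 − 0.41022×2.1 + 0.007991×2.1² − 7.7774×10⁻⁵×2.1³ = 13.83 mg/L.
Pressure correction: C_s' = 13.83 × 0.891 = 12.32 mg/L.

C_s ≈ 12.3 mg/L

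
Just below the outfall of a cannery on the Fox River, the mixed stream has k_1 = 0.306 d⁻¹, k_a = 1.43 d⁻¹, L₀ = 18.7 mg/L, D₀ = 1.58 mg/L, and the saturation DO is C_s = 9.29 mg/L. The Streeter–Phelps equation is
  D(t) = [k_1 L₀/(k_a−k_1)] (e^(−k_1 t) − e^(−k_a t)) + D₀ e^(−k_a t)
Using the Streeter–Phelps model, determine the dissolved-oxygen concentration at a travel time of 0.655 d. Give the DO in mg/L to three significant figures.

DO ≈ 6.50 mg/L

k_1 L₀/(k_a−k_1) = 0.306×18.7/(1.43−0.306) = 5.722/1.124 = 5.091 mg/L.
e^(−k_1 t) = e^(−0.306×0.6550) = 0.8184; e^(−k_a t) = e^(−1.43×0.6550) = 0.3919.
D = 5.091 × (0.8184 − 0.3919) + 1.58 × 0.3919 = 2.171 + 0.6193 = 2.790 mg/L.
DO = C_s − D = 9.29 − 2.790 = 6.500 mg/L.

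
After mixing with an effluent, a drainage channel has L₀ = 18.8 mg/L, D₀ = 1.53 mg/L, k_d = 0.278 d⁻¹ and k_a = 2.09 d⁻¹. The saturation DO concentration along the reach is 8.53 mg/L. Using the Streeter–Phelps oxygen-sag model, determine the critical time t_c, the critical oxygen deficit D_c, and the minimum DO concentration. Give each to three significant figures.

t_c ≈ 0.696 d; D_c ≈ 2.06 mg/L; min DO ≈ 6.47 mg/L

t_c = [1/(k_a−k_d)] ln[(k_a/k_d)(1 − D₀(k_a−k_d)/(k_d L₀))]
= [1/(2.09−0.278)] ln[(2.09/0.278)(1 − 1.53×1.812/(0.278×18.8))]
= (1/1.812) ln[7.518 × 0.4695] = 0.5519 × ln(3.530) = 0.5519 × 1.261 = 0.6961 d.
D_c = (k_d/k_a) L₀ e^(−k_d t_c) = (0.278/2.09) × 18.8 × e^(−0.278×0.6961) = 0.1330 × 18.8 × 0.8241 = 2.061 mg/L.
Minimum DO = C_s − D_c = 8.53 − 2.061 = 6.469 mg/L.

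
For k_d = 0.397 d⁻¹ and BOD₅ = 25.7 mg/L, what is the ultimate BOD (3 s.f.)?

BOD₅ = L₀(1 − e^(−5k_d)) ⇒ L₀ = BOD₅ / (1 − e^(−5×0.397))
= 25.7 / (1 − 0.1374) = 25.7 / 0.8626 = 29.79 mg/L.

L₀ ≈ 29.8 mg/L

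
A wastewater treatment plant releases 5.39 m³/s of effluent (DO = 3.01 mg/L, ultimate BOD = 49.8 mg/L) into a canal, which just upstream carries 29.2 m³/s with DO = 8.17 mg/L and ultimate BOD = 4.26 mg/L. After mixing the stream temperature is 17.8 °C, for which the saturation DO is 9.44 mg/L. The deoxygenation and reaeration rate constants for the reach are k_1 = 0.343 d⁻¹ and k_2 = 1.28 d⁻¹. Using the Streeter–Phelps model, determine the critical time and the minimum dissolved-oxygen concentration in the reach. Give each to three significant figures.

t_c ≈ 0.668 d; minimum DO ≈ 7.02 mg/L

Mixed DO = (29.2×8.17 + 5.39×3.01)/(29.2+5.39) = 254.8/34.59 = 7.366 mg/L.
Mixed L₀ = (29.2×4.26 + 5.39×49.8)/(34.59) = 392.8/34.59 = 11.36 mg/L.
Initial deficit D₀ = C_s − DO₀ = 9.44 − 7.366 = 2.074 mg/L.
t_c = (1/0.9370) ln[(1.28/0.343)(1 − 2.074×0.9370/(0.343×11.36))] = 1.067 × ln(1.870) = 0.6680 d.
D_c = (0.343/1.28) × 11.36 × e^(−0.343×0.6680) = 0.2680 × 11.36 × 0.7952 = 2.420 mg/L.
Minimum DO = 9.44 − 2.420 = 7.020 mg/L.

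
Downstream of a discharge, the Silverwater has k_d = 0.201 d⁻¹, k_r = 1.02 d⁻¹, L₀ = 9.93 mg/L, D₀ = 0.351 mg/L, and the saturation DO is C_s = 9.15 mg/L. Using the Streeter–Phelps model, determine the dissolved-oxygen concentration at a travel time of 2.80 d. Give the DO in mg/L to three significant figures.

DO ≈ 7.88 mg/L

k_d L₀/(k_r−k_d) = 0.201×9.93/(1.02−0.201) = 1.996/0.8190 = 2.437 mg/L.
e^(−k_d t) = e^(−0.201×2.800) = 0.5696; e^(−k_r t) = e^(−1.02×2.800) = 0.05750.
D = 2.437 × (0.5696 − 0.05750) + 0.351 × 0.05750 = 1.248 + 0.02018 = 1.268 mg/L.
DO = C_s − D = 9.15 − 1.268 = 7.882 mg/L.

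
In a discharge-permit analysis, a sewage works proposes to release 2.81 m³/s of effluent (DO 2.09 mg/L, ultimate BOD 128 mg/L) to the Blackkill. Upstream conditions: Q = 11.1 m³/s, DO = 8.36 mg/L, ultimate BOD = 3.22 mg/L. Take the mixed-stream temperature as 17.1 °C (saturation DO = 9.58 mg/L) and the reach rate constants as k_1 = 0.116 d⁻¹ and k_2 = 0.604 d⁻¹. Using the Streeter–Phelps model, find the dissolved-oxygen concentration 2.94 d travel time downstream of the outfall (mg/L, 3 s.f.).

Mixed DO = (11.1×8.36 + 2.81×2.09)/(11.1+2.81) = 98.67/13.91 = 7.093 mg/L.
Mixed L₀ = (11.1×3.22 + 2.81×128)/(13.91) = 395.4/13.91 = 28.43 mg/L.
Initial deficit D₀ = C_s − DO₀ = 9.58 − 7.093 = 2.487 mg/L.
D(2.94) = [0.116×28.43/(0.604−0.116)](e^(−0.116×2.94) − e^(−0.604×2.94)) + 2.487 e^(−0.604×2.94)
= 6.757 × (0.7110 − 0.1694) + 2.487 × 0.1694 = 4.081 mg/L.
DO = 9.58 − 4.081 = 5.499 mg/L.

DO ≈ 5.50 mg/L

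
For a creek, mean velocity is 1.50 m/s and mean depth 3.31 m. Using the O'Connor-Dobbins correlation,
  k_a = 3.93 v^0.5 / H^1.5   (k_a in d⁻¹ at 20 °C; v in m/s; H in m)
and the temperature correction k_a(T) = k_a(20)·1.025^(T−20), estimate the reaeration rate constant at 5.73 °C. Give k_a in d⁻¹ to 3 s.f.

k_a ≈ 0.562 d⁻¹

k_a(20) = 3.93 × 1.50^0.5 / 3.31^1.5 = 3.93 × 1.225 / 6.022 = 0.7993 d⁻¹.
k_a(5.73) = 0.7993 × 1.025^(5.73−20) = 0.7993 × 0.7030 = 0.5619 d⁻¹.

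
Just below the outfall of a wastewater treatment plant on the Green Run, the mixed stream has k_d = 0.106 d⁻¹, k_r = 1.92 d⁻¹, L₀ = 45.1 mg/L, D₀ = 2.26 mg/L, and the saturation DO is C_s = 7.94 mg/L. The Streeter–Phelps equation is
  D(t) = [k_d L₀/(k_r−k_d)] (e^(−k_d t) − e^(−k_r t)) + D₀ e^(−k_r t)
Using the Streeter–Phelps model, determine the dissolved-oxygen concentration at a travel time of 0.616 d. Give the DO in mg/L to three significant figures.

k_d L₀/(k_r−k_d) = 0.106×45.1/(1.92−0.106) = 4.781/1.814 = 2.635 mg/L.
e^(−k_d t) = e^(−0.106×0.6160) = 0.9368; e^(−k_r t) = e^(−1.92×0.6160) = 0.3064.
D = 2.635 × (0.9368 − 0.3064) + 2.26 × 0.3064 = 1.661 + 0.6926 = 2.354 mg/L.
DO = C_s − D = 7.94 − 2.354 = 5.586 mg/L.

DO ≈ 5.59 mg/L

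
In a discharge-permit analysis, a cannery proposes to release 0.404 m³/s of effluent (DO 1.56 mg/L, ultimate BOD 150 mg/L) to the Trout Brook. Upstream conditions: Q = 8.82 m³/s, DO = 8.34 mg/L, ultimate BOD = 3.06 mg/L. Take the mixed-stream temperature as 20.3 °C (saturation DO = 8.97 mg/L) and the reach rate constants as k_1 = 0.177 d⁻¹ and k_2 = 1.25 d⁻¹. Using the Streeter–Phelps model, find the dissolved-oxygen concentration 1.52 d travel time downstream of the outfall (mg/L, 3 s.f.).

DO ≈ 7.87 mg/L

Mixed DO = (8.82×8.34 + 0.404×1.56)/(8.82+0.404) = 74.19/9.224 = 8.043 mg/L.
Mixed L₀ = (8.82×3.06 + 0.404×150)/(9.224) = 87.59/9.224 = 9.496 mg/L.
Initial deficit D₀ = C_s − DO₀ = 8.97 − 8.043 = 0.9270 mg/L.
D(1.52) = [0.177×9.496/(1.25−0.177)](e^(−0.177×1.52) − e^(−1.25×1.52)) + 0.9270 e^(−1.25×1.52)
= 1.566 × (0.7641 − 0.1496) + 0.9270 × 0.1496 = 1.101 mg/L.
DO = 8.97 − 1.101 = 7.869 mg/L.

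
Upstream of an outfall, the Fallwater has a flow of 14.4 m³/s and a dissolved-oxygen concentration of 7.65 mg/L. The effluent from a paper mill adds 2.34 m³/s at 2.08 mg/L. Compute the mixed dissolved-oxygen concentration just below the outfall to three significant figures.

6.87 mg/L

Flow-weighted mixing: C = (Q_r C_r + Q_w C_w)/(Q_r + Q_w)
= (14.4×7.65 + 2.34×2.08)/(14.4 + 2.34) = 115.0/16.74 = 6.871 mg/L.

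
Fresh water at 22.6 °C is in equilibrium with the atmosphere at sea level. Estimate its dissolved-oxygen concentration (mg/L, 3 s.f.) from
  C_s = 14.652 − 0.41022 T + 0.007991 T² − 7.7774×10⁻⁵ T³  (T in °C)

C_s = 14.652 − 0.41022×22.6 + 0.007991×22.6² − 7.7774×10⁻⁵×22.6³ = 8.565 mg/L.

C_s ≈ 8.56 mg/L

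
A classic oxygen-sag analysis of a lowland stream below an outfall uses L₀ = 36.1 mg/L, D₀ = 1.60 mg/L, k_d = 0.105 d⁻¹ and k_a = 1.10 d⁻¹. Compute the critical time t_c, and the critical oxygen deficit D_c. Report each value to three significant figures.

t_c ≈ 1.81 d; D_c ≈ 2.85 mg/L

At the critical point dD/dt = 0, so k_d L₀ e^(−k_d t) = k_a D. Substituting D(t) from the Streeter–Phelps equation and solving for t gives
t_c = ln[(k_a/k_d)(1 − D₀(k_a−k_d)/(k_d L₀))] / (k_a−k_d).
Here k_a−k_d = 0.9950 d⁻¹ and 1 − D₀(k_a−k_d)/(k_d L₀) = 1 − 1.60×0.9950/(0.105×36.1) = 0.5800, so
t_c = ln(10.48 × 0.5800) / 0.9950 = 1.804 / 0.9950 = 1.813 d.
L(t_c) = L₀ e^(−k_d t_c) = 36.1 × 0.8266 = 29.84 mg/L, and at the critical point k_a D_c = k_d L, so D_c = (0.105/1.10) × 29.84 = 2.848 mg/L.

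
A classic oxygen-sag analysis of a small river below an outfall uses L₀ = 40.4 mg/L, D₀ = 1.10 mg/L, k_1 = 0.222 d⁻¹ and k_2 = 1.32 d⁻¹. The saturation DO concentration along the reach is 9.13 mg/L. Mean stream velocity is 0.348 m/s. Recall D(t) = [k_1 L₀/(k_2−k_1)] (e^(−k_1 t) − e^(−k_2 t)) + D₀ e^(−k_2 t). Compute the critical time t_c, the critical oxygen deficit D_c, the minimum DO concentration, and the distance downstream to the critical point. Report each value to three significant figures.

With k_2/k_1 = 5.946 and 1 − D₀(k_2−k_1)/(k_1 L₀) = 0.8653,
t_c = ln(5.946 × 0.8653) / (1.32 − 0.222) = ln(5.145) / 1.098 = 1.638/1.098 = 1.492 d.
D_c = (k_1/k_2) L₀ e^(−k_1 t_c) = (0.222/1.32) × 40.4 × e^(−0.222×1.492) = 0.1682 × 40.4 × 0.7181 = 4.879 mg/L.
Minimum DO = C_s − D_c = 9.13 − 4.879 = 4.251 mg/L.
x_c = v t_c = 0.348 m/s × 1.492 d × 86400 s/d = 44860 m ≈ 44.9 km.

t_c ≈ 1.49 d; D_c ≈ 4.88 mg/L; min DO ≈ 4.25 mg/L; x_c ≈ 44.9 km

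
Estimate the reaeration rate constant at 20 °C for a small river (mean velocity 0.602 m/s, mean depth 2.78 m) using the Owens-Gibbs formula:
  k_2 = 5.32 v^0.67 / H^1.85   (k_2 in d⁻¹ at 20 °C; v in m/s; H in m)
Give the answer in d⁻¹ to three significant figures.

k_2 ≈ 0.571 d⁻¹

k_2 = 5.32 × 0.602^0.67 / 2.78^1.85 = 5.32 × 0.7118 / 6.630 = 0.5712 d⁻¹.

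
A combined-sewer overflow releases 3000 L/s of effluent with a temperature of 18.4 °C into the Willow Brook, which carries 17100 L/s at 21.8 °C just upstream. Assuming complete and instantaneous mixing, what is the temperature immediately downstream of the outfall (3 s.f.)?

Flow-weighted mixing: C = (Q_r C_r + Q_w C_w)/(Q_r + Q_w)
= (17100×21.8 + 3000×18.4)/(17100 + 3000) = 428000/20100 = 21.29 °C.

21.3 °C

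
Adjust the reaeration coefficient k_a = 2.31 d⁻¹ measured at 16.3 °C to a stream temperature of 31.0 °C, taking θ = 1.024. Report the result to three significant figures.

k_a(T₂) = k_a(T₁) · θ^(T₂−T₁) = 2.31 × 1.024^(31.0−16.3)
= 2.31 × 1.024^14.7 = 2.31 × 1.417 = 3.274 d⁻¹.

k_a ≈ 3.27 d⁻¹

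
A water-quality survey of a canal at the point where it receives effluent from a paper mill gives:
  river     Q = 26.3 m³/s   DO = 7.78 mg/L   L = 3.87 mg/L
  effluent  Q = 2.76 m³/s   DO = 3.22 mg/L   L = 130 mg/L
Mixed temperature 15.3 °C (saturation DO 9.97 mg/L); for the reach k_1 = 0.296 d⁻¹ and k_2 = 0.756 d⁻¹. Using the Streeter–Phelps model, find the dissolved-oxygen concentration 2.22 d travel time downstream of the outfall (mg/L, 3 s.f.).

DO ≈ 6.10 mg/L

Mixed DO = (26.3×7.78 + 2.76×3.22)/(26.3+2.76) = 213.5/29.06 = 7.347 mg/L.
Mixed L₀ = (26.3×3.87 + 2.76×130)/(29.06) = 460.6/29.06 = 15.85 mg/L.
Initial deficit D₀ = C_s − DO₀ = 9.97 − 7.347 = 2.623 mg/L.
D(2.22) = [0.296×15.85/(0.756−0.296)](e^(−0.296×2.22) − e^(−0.756×2.22)) + 2.623 e^(−0.756×2.22)
= 10.20 × (0.5183 − 0.1867) + 2.623 × 0.1867 = 3.872 mg/L.
DO = 9.97 − 3.872 = 6.098 mg/L.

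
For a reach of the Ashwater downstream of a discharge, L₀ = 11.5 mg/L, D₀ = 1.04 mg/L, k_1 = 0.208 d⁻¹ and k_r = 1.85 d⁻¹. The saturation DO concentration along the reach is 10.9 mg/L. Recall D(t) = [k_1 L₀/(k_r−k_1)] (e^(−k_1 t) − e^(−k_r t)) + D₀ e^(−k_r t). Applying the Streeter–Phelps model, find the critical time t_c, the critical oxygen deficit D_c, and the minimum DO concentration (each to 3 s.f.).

With k_r/k_1 = 8.894 and 1 − D₀(k_r−k_1)/(k_1 L₀) = 0.2861,
t_c = ln(8.894 × 0.2861) / (1.85 − 0.208) = ln(2.545) / 1.642 = 0.9339/1.642 = 0.5688 d.
D_c = (k_1/k_r) L₀ e^(−k_1 t_c) = (0.208/1.85) × 11.5 × e^(−0.208×0.5688) = 0.1124 × 11.5 × 0.8884 = 1.149 mg/L.
Minimum DO = C_s − D_c = 10.9 − 1.149 = 9.751 mg/L.

t_c ≈ 0.569 d; D_c ≈ 1.15 mg/L; min DO ≈ 9.75 mg/L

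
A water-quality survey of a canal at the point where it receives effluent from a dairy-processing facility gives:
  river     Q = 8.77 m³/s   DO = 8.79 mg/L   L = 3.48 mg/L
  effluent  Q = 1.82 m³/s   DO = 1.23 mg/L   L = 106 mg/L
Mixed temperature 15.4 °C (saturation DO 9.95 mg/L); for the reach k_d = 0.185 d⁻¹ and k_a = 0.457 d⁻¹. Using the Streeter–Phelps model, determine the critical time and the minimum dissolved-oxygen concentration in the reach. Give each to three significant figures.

Mixed DO = (8.77×8.79 + 1.82×1.23)/(8.77+1.82) = 79.33/10.59 = 7.491 mg/L.
Mixed L₀ = (8.77×3.48 + 1.82×106)/(10.59) = 223.4/10.59 = 21.10 mg/L.
Initial deficit D₀ = C_s − DO₀ = 9.95 − 7.491 = 2.459 mg/L.
t_c = (1/0.2720) ln[(0.457/0.185)(1 − 2.459×0.2720/(0.185×21.10))] = 3.676 × ln(2.047) = 2.634 d.
D_c = (0.185/0.457) × 21.10 × e^(−0.185×2.634) = 0.4048 × 21.10 × 0.6143 = 5.247 mg/L.
Minimum DO = 9.95 − 5.247 = 4.703 mg/L.

t_c ≈ 2.63 d; minimum DO ≈ 4.70 mg/L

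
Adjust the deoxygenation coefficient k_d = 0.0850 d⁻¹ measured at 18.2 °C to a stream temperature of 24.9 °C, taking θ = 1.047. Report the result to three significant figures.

k_d ≈ 0.116 d⁻¹

k_d(T₂) = k_d(T₁) · θ^(T₂−T₁) = 0.0850 × 1.047^(24.9−18.2)
= 0.0850 × 1.047^6.70 = 0.0850 × 1.360 = 0.1156 d⁻¹.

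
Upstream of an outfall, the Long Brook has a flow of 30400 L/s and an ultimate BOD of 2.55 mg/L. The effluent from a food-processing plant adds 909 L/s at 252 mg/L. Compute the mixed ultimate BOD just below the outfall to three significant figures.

9.79 mg/L

Flow-weighted mixing: C = (Q_r C_r + Q_w C_w)/(Q_r + Q_w)
= (30400×2.55 + 909×252)/(30400 + 909) = 306600/31310 = 9.792 mg/L.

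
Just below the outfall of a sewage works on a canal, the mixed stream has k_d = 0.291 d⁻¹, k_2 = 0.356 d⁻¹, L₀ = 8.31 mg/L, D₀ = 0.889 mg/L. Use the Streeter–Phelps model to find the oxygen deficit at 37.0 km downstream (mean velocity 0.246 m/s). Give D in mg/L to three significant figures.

D ≈ 2.88 mg/L

Travel time t = x/v = 37.0 km / (0.246 m/s) = 37000 m / 0.246 m/s = 150400 s = 1.741 d.
k_d L₀/(k_2−k_d) = 0.291×8.31/(0.356−0.291) = 2.418/0.06500 = 37.20 mg/L.
e^(−k_d t) = e^(−0.291×1.741) = 0.6026; e^(−k_2 t) = e^(−0.356×1.741) = 0.5381.
D = 37.20 × (0.6026 − 0.5381) + 0.889 × 0.5381 = 2.398 + 0.4784 = 2.877 mg/L.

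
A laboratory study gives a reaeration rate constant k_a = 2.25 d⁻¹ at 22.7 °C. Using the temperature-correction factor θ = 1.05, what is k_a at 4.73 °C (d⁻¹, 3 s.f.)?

k_a(T₂) = k_a(T₁) · θ^(T₂−T₁) = 2.25 × 1.05^(4.73−22.7)
= 2.25 × 1.05^-18.0 = 2.25 × 0.4161 = 0.9363 d⁻¹.

k_a ≈ 0.936 d⁻¹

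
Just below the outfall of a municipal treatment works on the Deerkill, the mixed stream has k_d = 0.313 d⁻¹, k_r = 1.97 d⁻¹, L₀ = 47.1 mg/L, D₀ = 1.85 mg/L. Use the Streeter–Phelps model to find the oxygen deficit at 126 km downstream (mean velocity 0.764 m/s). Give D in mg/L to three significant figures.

D ≈ 4.73 mg/L

Travel time t = x/v = 126 km / (0.764 m/s) = 126000 m / 0.764 m/s = 164900 s = 1.909 d.
k_d L₀/(k_r−k_d) = 0.313×47.1/(1.97−0.313) = 14.74/1.657 = 8.897 mg/L.
e^(−k_d t) = e^(−0.313×1.909) = 0.5502; e^(−k_r t) = e^(−1.97×1.909) = 0.02328.
D = 8.897 × (0.5502 − 0.02328) + 1.85 × 0.02328 = 4.688 + 0.04306 = 4.731 mg/L.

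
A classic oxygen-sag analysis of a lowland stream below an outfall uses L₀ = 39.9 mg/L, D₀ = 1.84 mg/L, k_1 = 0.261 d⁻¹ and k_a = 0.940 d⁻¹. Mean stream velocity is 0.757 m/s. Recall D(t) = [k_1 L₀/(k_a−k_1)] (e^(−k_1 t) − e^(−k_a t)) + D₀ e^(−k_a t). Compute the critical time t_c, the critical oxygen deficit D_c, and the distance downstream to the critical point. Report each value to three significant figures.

t_c ≈ 1.70 d; D_c ≈ 7.11 mg/L; x_c ≈ 111 km

t_c = [1/(k_a−k_1)] ln[(k_a/k_1)(1 − D₀(k_a−k_1)/(k_1 L₀))]
= [1/(0.940−0.261)] ln[(0.940/0.261)(1 − 1.84×0.6790/(0.261×39.9))]
= (1/0.6790) ln[3.602 × 0.8800] = 1.473 × ln(3.169) = 1.473 × 1.154 = 1.699 d.
L(t_c) = L₀ e^(−k_1 t_c) = 39.9 × 0.6418 = 25.61 mg/L, and at the critical point k_a D_c = k_1 L, so D_c = (0.261/0.940) × 25.61 = 7.111 mg/L.
x_c = v t_c = 0.757 m/s × 1.699 d × 86400 s/d = 111100 m ≈ 111 km.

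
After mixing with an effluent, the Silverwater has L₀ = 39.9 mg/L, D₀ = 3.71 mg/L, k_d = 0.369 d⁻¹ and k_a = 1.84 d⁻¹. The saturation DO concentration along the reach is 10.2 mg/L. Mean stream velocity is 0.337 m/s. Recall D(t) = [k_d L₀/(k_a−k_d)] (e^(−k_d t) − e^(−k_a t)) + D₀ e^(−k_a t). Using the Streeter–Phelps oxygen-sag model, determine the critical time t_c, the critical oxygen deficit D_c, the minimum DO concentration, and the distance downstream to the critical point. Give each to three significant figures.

At the critical point dD/dt = 0, so k_d L₀ e^(−k_d t) = k_a D. Substituting D(t) from the Streeter–Phelps equation and solving for t gives
t_c = ln[(k_a/k_d)(1 − D₀(k_a−k_d)/(k_d L₀))] / (k_a−k_d).
Here k_a−k_d = 1.471 d⁻¹ and 1 − D₀(k_a−k_d)/(k_d L₀) = 1 − 3.71×1.471/(0.369×39.9) = 0.6293, so
t_c = ln(4.986 × 0.6293) / 1.471 = 1.144 / 1.471 = 0.7774 d.
L(t_c) = L₀ e^(−k_d t_c) = 39.9 × 0.7506 = 29.95 mg/L, and at the critical point k_a D_c = k_d L, so D_c = (0.369/1.84) × 29.95 = 6.006 mg/L.
Minimum DO = C_s − D_c = 10.2 − 6.006 = 4.194 mg/L.
x_c = v t_c = 0.337 m/s × 0.7774 d × 86400 s/d = 22640 m ≈ 22.6 km.

t_c ≈ 0.777 d; D_c ≈ 6.01 mg/L; min DO ≈ 4.19 mg/L; x_c ≈ 22.6 km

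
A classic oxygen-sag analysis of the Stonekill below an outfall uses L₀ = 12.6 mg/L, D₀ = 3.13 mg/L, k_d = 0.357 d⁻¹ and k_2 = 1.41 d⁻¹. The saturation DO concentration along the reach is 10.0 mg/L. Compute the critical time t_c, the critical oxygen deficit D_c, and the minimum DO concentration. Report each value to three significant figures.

t_c ≈ 0.0514 d; D_c ≈ 3.13 mg/L; min DO ≈ 6.87 mg/L

t_c = [1/(k_2−k_d)] ln[(k_2/k_d)(1 − D₀(k_2−k_d)/(k_d L₀))]
= [1/(1.41−0.357)] ln[(1.41/0.357)(1 − 3.13×1.053/(0.357×12.6))]
= (1/1.053) ln[3.950 × 0.2673] = 0.9497 × ln(1.056) = 0.9497 × 0.05418 = 0.05145 d.
L(t_c) = L₀ e^(−k_d t_c) = 12.6 × 0.9818 = 12.37 mg/L, and at the critical point k_2 D_c = k_d L, so D_c = (0.357/1.41) × 12.37 = 3.132 mg/L.
Minimum DO = C_s − D_c = 10.0 − 3.132 = 6.868 mg/L.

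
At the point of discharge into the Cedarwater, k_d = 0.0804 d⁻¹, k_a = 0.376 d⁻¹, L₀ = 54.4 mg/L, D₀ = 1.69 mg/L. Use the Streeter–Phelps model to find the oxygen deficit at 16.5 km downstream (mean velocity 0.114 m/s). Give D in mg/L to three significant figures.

Travel time t = x/v = 16.5 km / (0.114 m/s) = 16500 m / 0.114 m/s = 144700 s = 1.675 d.
k_d L₀/(k_a−k_d) = 0.0804×54.4/(0.376−0.0804) = 4.374/0.2956 = 14.80 mg/L.
e^(−k_d t) = e^(−0.0804×1.675) = 0.8740; e^(−k_a t) = e^(−0.376×1.675) = 0.5327.
D = 14.80 × (0.8740 − 0.5327) + 1.69 × 0.5327 = 5.050 + 0.9002 = 5.951 mg/L.

D ≈ 5.95 mg/L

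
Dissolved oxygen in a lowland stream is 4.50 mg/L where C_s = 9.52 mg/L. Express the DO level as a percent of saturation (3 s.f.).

47.3 % saturation

% saturation = C/C_s × 100 = 4.50/9.52 × 100 = 47.3 %.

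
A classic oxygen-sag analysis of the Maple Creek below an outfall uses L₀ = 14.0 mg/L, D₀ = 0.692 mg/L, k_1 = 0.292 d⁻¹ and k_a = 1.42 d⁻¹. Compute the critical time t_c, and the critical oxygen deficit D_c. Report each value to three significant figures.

At the critical point dD/dt = 0, so k_1 L₀ e^(−k_1 t) = k_a D. Substituting D(t) from the Streeter–Phelps equation and solving for t gives
t_c = ln[(k_a/k_1)(1 − D₀(k_a−k_1)/(k_1 L₀))] / (k_a−k_1).
Here k_a−k_1 = 1.128 d⁻¹ and 1 − D₀(k_a−k_1)/(k_1 L₀) = 1 − 0.692×1.128/(0.292×14.0) = 0.8091, so
t_c = ln(4.863 × 0.8091) / 1.128 = 1.370 / 1.128 = 1.214 d.
L(t_c) = L₀ e^(−k_1 t_c) = 14.0 × 0.7015 = 9.820 mg/L, and at the critical point k_a D_c = k_1 L, so D_c = (0.292/1.42) × 9.820 = 2.019 mg/L.

t_c ≈ 1.21 d; D_c ≈ 2.02 mg/L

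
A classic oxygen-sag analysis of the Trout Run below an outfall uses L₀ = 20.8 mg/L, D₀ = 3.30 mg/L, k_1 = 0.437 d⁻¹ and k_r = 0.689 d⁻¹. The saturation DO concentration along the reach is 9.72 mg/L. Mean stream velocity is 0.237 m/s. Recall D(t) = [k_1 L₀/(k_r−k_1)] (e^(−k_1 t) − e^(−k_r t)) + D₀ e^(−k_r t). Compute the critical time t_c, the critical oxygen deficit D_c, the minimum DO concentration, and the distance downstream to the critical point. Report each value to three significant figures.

t_c = [1/(k_r−k_1)] ln[(k_r/k_1)(1 − D₀(k_r−k_1)/(k_1 L₀))]
= [1/(0.689−0.437)] ln[(0.689/0.437)(1 − 3.30×0.2520/(0.437×20.8))]
= (1/0.2520) ln[1.577 × 0.9085] = 3.968 × ln(1.432) = 3.968 × 0.3594 = 1.426 d.
D_c = (k_1/k_r) L₀ e^(−k_1 t_c) = (0.437/0.689) × 20.8 × e^(−0.437×1.426) = 0.6343 × 20.8 × 0.5362 = 7.074 mg/L.
Minimum DO = C_s − D_c = 9.72 − 7.074 = 2.646 mg/L.
x_c = v t_c = 0.237 m/s × 1.426 d × 86400 s/d = 29200 m ≈ 29.2 km.

t_c ≈ 1.43 d; D_c ≈ 7.07 mg/L; min DO ≈ 2.65 mg/L; x_c ≈ 29.2 km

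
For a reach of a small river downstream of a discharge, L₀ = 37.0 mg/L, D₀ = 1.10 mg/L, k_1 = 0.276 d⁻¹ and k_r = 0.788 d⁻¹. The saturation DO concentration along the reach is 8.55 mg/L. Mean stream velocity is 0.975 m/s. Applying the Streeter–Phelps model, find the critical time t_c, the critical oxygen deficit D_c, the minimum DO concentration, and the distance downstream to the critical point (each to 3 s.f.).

At the critical point dD/dt = 0, so k_1 L₀ e^(−k_1 t) = k_r D. Substituting D(t) from the Streeter–Phelps equation and solving for t gives
t_c = ln[(k_r/k_1)(1 − D₀(k_r−k_1)/(k_1 L₀))] / (k_r−k_1).
Here k_r−k_1 = 0.5120 d⁻¹ and 1 − D₀(k_r−k_1)/(k_1 L₀) = 1 − 1.10×0.5120/(0.276×37.0) = 0.9448, so
t_c = ln(2.855 × 0.9448) / 0.5120 = 0.9924 / 0.5120 = 1.938 d.
L(t_c) = L₀ e^(−k_1 t_c) = 37.0 × 0.5857 = 21.67 mg/L, and at the critical point k_r D_c = k_1 L, so D_c = (0.276/0.788) × 21.67 = 7.590 mg/L.
Minimum DO = C_s − D_c = 8.55 − 7.590 = 0.9597 mg/L.
x_c = v t_c = 0.975 m/s × 1.938 d × 86400 s/d = 163300 m ≈ 163 km.

t_c ≈ 1.94 d; D_c ≈ 7.59 mg/L; min DO ≈ 0.960 mg/L; x_c ≈ 163 km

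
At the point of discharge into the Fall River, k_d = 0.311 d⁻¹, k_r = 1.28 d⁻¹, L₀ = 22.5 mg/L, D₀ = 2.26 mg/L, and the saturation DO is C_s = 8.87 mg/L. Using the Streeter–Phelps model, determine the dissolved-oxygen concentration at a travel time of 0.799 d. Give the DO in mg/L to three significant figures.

DO ≈ 5.02 mg/L

k_d L₀/(k_r−k_d) = 0.311×22.5/(1.28−0.311) = 6.997/0.9690 = 7.221 mg/L.
e^(−k_d t) = e^(−0.311×0.7990) = 0.7800; e^(−k_r t) = e^(−1.28×0.7990) = 0.3596.
D = 7.221 × (0.7800 − 0.3596) + 2.26 × 0.3596 = 3.036 + 0.8127 = 3.848 mg/L.
DO = C_s − D = 8.87 − 3.848 = 5.022 mg/L.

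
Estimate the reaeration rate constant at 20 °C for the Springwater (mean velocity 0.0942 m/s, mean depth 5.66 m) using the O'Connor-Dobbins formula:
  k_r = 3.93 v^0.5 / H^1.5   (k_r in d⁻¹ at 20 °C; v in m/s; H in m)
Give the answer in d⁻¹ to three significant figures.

k_r = 3.93 × 0.0942^0.5 / 5.66^1.5 = 3.93 × 0.3069 / 13.47 = 0.08958 d⁻¹.

k_r ≈ 0.0896 d⁻¹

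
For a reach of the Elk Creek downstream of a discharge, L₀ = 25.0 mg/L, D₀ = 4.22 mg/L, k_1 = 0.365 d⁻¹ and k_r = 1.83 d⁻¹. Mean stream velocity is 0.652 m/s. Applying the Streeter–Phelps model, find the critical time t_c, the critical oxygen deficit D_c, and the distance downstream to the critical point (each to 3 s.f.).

t_c ≈ 0.328 d; D_c ≈ 4.42 mg/L; x_c ≈ 18.5 km

t_c = [1/(k_r−k_1)] ln[(k_r/k_1)(1 − D₀(k_r−k_1)/(k_1 L₀))]
= [1/(1.83−0.365)] ln[(1.83/0.365)(1 − 4.22×1.465/(0.365×25.0))]
= (1/1.465) ln[5.014 × 0.3225] = 0.6826 × ln(1.617) = 0.6826 × 0.4805 = 0.3280 d.
D_c = (k_1/k_r) L₀ e^(−k_1 t_c) = (0.365/1.83) × 25.0 × e^(−0.365×0.3280) = 0.1995 × 25.0 × 0.8872 = 4.424 mg/L.
x_c = v t_c = 0.652 m/s × 0.3280 d × 86400 s/d = 18480 m ≈ 18.5 km.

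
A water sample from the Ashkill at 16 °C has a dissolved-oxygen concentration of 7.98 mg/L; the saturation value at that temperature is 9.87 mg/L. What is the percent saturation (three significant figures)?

% saturation = C/C_s × 100 = 7.98/9.87 × 100 = 80.9 %.

80.9 % saturation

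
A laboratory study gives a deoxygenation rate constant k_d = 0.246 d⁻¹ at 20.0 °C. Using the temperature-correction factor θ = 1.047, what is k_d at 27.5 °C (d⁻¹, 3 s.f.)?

k_d(T₂) = k_d(T₁) · θ^(T₂−T₁) = 0.246 × 1.047^(27.5−20.0)
= 0.246 × 1.047^7.50 = 0.246 × 1.411 = 0.3472 d⁻¹.

k_d ≈ 0.347 d⁻¹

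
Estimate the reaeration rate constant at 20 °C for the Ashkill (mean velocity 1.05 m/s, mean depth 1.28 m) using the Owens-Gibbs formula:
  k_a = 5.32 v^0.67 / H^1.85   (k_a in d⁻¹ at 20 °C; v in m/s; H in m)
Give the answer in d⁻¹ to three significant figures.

k_a = 5.32 × 1.05^0.67 / 1.28^1.85 = 5.32 × 1.033 / 1.579 = 3.482 d⁻¹.

k_a ≈ 3.48 d⁻¹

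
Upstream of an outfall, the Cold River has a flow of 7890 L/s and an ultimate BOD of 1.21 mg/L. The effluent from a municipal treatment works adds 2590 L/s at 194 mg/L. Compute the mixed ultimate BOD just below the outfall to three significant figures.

48.9 mg/L

Flow-weighted mixing: C = (Q_r C_r + Q_w C_w)/(Q_r + Q_w)
= (7890×1.21 + 2590×194)/(7890 + 2590) = 512000/10480 = 48.86 mg/L.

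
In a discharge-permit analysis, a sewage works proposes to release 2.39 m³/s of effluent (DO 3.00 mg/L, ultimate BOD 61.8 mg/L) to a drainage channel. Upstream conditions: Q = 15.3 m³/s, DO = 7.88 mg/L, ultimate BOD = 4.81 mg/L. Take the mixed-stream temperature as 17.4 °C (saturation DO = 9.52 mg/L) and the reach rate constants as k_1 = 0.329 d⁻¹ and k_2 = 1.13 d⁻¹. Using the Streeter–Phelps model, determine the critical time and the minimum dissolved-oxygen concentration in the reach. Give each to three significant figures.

Mixed DO = (15.3×7.88 + 2.39×3.00)/(15.3+2.39) = 127.7/17.69 = 7.221 mg/L.
Mixed L₀ = (15.3×4.81 + 2.39×61.8)/(17.69) = 221.3/17.69 = 12.51 mg/L.
Initial deficit D₀ = C_s − DO₀ = 9.52 − 7.221 = 2.299 mg/L.
t_c = (1/0.8010) ln[(1.13/0.329)(1 − 2.299×0.8010/(0.329×12.51))] = 1.248 × ln(1.898) = 0.7998 d.
D_c = (0.329/1.13) × 12.51 × e^(−0.329×0.7998) = 0.2912 × 12.51 × 0.7686 = 2.800 mg/L.
Minimum DO = 9.52 − 2.800 = 6.720 mg/L.

t_c ≈ 0.800 d; minimum DO ≈ 6.72 mg/L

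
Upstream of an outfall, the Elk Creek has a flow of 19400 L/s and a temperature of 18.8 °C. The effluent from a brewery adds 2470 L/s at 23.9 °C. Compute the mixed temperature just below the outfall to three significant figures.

Flow-weighted mixing: C = (Q_r C_r + Q_w C_w)/(Q_r + Q_w)
= (19400×18.8 + 2470×23.9)/(19400 + 2470) = 423800/21870 = 19.38 °C.

19.4 °C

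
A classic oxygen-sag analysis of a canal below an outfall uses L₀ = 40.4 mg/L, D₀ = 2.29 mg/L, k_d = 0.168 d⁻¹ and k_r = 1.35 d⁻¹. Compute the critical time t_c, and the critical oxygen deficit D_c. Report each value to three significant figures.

At the critical point dD/dt = 0, so k_d L₀ e^(−k_d t) = k_r D. Substituting D(t) from the Streeter–Phelps equation and solving for t gives
t_c = ln[(k_r/k_d)(1 − D₀(k_r−k_d)/(k_d L₀))] / (k_r−k_d).
Here k_r−k_d = 1.182 d⁻¹ and 1 − D₀(k_r−k_d)/(k_d L₀) = 1 − 2.29×1.182/(0.168×40.4) = 0.6012, so
t_c = ln(8.036 × 0.6012) / 1.182 = 1.575 / 1.182 = 1.333 d.
D_c = (k_d/k_r) L₀ e^(−k_d t_c) = (0.168/1.35) × 40.4 × e^(−0.168×1.333) = 0.1244 × 40.4 × 0.7994 = 4.019 mg/L.

t_c ≈ 1.33 d; D_c ≈ 4.02 mg/L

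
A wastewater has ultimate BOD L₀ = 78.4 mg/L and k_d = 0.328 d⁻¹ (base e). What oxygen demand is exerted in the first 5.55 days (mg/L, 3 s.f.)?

y_t = L₀(1 − e^(−k_d t)) = 78.4 × (1 − e^(−0.328×5.55))
= 78.4 × (1 − 0.1620) = 78.4 × 0.8380 = 65.70 mg/L.

y ≈ 65.7 mg/L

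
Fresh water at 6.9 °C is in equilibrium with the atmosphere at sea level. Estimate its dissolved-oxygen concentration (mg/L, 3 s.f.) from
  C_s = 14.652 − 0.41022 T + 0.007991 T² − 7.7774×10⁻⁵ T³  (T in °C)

C_s = 14.652 − 0.41022×6.9 + 0.007991×6.9² − 7.7774×10⁻⁵×6.9³ = 12.18 mg/L.

C_s ≈ 12.2 mg/L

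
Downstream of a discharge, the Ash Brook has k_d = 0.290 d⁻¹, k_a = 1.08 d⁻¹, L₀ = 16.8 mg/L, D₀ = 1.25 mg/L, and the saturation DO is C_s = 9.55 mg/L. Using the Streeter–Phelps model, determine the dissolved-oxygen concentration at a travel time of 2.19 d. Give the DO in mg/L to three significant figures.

k_d L₀/(k_a−k_d) = 0.290×16.8/(1.08−0.290) = 4.872/0.7900 = 6.167 mg/L.
e^(−k_d t) = e^(−0.290×2.190) = 0.5299; e^(−k_a t) = e^(−1.08×2.190) = 0.09393.
D = 6.167 × (0.5299 − 0.09393) + 1.25 × 0.09393 = 2.689 + 0.1174 = 2.806 mg/L.
DO = C_s − D = 9.55 − 2.806 = 6.744 mg/L.

DO ≈ 6.74 mg/L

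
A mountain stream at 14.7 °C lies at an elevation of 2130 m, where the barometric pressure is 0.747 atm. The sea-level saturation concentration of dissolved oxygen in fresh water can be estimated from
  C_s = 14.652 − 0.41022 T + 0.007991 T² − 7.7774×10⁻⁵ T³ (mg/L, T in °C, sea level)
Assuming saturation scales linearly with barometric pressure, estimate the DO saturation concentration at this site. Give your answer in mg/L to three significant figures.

C_s ≈ 7.55 mg/L

At sea level: C_s = 14.652 − 0.41022×14.7 + 0.007991×14.7² − 7.7774×10⁻⁵×14.7³ = 10.10 mg/L.
Pressure correction: C_s' = 10.10 × 0.747 = 7.546 mg/L.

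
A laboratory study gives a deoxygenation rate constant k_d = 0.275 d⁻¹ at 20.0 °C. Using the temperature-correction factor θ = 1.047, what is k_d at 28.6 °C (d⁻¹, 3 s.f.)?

k_d(T₂) = k_d(T₁) · θ^(T₂−T₁) = 0.275 × 1.047^(28.6−20.0)
= 0.275 × 1.047^8.60 = 0.275 × 1.484 = 0.4082 d⁻¹.

k_d ≈ 0.408 d⁻¹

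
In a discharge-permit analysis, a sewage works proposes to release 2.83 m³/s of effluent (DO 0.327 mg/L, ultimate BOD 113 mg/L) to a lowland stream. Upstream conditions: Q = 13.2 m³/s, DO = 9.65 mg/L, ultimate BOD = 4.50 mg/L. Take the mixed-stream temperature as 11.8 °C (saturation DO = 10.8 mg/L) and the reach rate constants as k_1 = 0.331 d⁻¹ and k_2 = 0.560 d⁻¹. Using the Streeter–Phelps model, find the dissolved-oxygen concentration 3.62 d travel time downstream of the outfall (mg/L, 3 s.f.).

Mixed DO = (13.2×9.65 + 2.83×0.327)/(13.2+2.83) = 128.3/16.03 = 8.004 mg/L.
Mixed L₀ = (13.2×4.50 + 2.83×113)/(16.03) = 379.2/16.03 = 23.66 mg/L.
Initial deficit D₀ = C_s − DO₀ = 10.8 − 8.004 = 2.796 mg/L.
D(3.62) = [0.331×23.66/(0.560−0.331)](e^(−0.331×3.62) − e^(−0.560×3.62)) + 2.796 e^(−0.560×3.62)
= 34.19 × (0.3017 − 0.1317) + 2.796 × 0.1317 = 6.182 mg/L.
DO = 10.8 − 6.182 = 4.618 mg/L.

DO ≈ 4.62 mg/L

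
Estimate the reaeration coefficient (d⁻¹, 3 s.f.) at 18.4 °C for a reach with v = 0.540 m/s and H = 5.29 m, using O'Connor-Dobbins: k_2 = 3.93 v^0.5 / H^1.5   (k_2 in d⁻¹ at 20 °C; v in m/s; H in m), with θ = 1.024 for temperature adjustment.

k_2 ≈ 0.229 d⁻¹

k_2(20) = 3.93 × 0.540^0.5 / 5.29^1.5 = 3.93 × 0.7348 / 12.17 = 0.2374 d⁻¹.
k_2(18.4) = 0.2374 × 1.024^(18.4−20) = 0.2374 × 0.9628 = 0.2285 d⁻¹.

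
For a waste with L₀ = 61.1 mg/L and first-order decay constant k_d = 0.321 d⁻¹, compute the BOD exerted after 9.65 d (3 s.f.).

y ≈ 58.3 mg/L

y_t = L₀(1 − e^(−k_d t)) = 61.1 × (1 − e^(−0.321×9.65))
= 61.1 × (1 − 0.04516) = 61.1 × 0.9548 = 58.34 mg/L.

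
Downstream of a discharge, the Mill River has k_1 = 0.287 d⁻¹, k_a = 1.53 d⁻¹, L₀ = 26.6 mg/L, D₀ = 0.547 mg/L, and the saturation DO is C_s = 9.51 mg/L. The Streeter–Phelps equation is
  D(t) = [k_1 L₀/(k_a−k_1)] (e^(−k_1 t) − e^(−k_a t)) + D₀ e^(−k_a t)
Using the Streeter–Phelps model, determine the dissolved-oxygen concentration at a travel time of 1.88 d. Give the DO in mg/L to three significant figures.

k_1 L₀/(k_a−k_1) = 0.287×26.6/(1.53−0.287) = 7.634/1.243 = 6.142 mg/L.
e^(−k_1 t) = e^(−0.287×1.880) = 0.5830; e^(−k_a t) = e^(−1.53×1.880) = 0.05634.
D = 6.142 × (0.5830 − 0.05634) + 0.547 × 0.05634 = 3.235 + 0.03082 = 3.265 mg/L.
DO = C_s − D = 9.51 − 3.265 = 6.245 mg/L.

DO ≈ 6.24 mg/L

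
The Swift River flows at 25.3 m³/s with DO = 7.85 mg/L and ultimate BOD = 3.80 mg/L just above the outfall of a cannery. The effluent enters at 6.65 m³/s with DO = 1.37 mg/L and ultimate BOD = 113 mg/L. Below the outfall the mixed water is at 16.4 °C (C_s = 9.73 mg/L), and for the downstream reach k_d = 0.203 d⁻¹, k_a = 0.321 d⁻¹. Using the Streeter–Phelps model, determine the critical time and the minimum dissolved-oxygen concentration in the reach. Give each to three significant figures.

t_c ≈ 3.26 d; minimum DO ≈ 1.08 mg/L

Mixed DO = (25.3×7.85 + 6.65×1.37)/(25.3+6.65) = 207.7/31.95 = 6.501 mg/L.
Mixed L₀ = (25.3×3.80 + 6.65×113)/(31.95) = 847.6/31.95 = 26.53 mg/L.
Initial deficit D₀ = C_s − DO₀ = 9.73 − 6.501 = 3.229 mg/L.
t_c = (1/0.1180) ln[(0.321/0.203)(1 − 3.229×0.1180/(0.203×26.53))] = 8.475 × ln(1.469) = 3.262 d.
D_c = (0.203/0.321) × 26.53 × e^(−0.203×3.262) = 0.6324 × 26.53 × 0.5158 = 8.653 mg/L.
Minimum DO = 9.73 − 8.653 = 1.077 mg/L.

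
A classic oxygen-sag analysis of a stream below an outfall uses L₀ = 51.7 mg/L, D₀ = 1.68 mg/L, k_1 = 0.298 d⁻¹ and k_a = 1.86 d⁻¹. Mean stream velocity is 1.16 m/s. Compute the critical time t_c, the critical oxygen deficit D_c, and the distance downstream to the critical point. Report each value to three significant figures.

t_c ≈ 1.05 d; D_c ≈ 6.05 mg/L; x_c ≈ 106 km

With k_a/k_1 = 6.242 and 1 − D₀(k_a−k_1)/(k_1 L₀) = 0.8297,
t_c = ln(6.242 × 0.8297) / (1.86 − 0.298) = ln(5.178) / 1.562 = 1.645/1.562 = 1.053 d.
D_c = (k_1/k_a) L₀ e^(−k_1 t_c) = (0.298/1.86) × 51.7 × e^(−0.298×1.053) = 0.1602 × 51.7 × 0.7307 = 6.053 mg/L.
x_c = v t_c = 1.16 m/s × 1.053 d × 86400 s/d = 105500 m ≈ 106 km.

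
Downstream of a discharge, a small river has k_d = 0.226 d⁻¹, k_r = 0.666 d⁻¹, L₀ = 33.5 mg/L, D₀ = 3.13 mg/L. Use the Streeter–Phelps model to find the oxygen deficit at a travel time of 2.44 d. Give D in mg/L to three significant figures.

k_d L₀/(k_r−k_d) = 0.226×33.5/(0.666−0.226) = 7.571/0.4400 = 17.21 mg/L.
e^(−k_d t) = e^(−0.226×2.440) = 0.5761; e^(−k_r t) = e^(−0.666×2.440) = 0.1969.
D = 17.21 × (0.5761 − 0.1969) + 3.13 × 0.1969 = 6.525 + 0.6163 = 7.141 mg/L.

D ≈ 7.14 mg/L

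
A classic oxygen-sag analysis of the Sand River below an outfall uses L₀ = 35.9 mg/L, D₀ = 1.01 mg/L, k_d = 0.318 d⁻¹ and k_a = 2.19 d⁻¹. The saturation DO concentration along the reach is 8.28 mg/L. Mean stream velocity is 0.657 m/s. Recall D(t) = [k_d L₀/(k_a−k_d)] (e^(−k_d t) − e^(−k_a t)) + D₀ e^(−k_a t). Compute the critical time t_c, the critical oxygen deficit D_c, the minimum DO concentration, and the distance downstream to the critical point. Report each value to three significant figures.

t_c = [1/(k_a−k_d)] ln[(k_a/k_d)(1 − D₀(k_a−k_d)/(k_d L₀))]
= [1/(2.19−0.318)] ln[(2.19/0.318)(1 − 1.01×1.872/(0.318×35.9))]
= (1/1.872) ln[6.887 × 0.8344] = 0.5342 × ln(5.746) = 0.5342 × 1.749 = 0.9341 d.
L(t_c) = L₀ e^(−k_d t_c) = 35.9 × 0.7430 = 26.67 mg/L, and at the critical point k_a D_c = k_d L, so D_c = (0.318/2.19) × 26.67 = 3.873 mg/L.
Minimum DO = C_s − D_c = 8.28 − 3.873 = 4.407 mg/L.
x_c = v t_c = 0.657 m/s × 0.9341 d × 86400 s/d = 53020 m ≈ 53.0 km.

t_c ≈ 0.934 d; D_c ≈ 3.87 mg/L; min DO ≈ 4.41 mg/L; x_c ≈ 53.0 km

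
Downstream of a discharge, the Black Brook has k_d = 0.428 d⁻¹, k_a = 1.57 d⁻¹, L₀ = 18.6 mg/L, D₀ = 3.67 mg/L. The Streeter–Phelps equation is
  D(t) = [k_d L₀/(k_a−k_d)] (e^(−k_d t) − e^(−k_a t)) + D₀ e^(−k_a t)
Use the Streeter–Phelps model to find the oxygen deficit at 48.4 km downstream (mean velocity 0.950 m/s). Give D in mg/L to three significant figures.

Travel time t = x/v = 48.4 km / (0.950 m/s) = 48400 m / 0.950 m/s = 50950 s = 0.5897 d.
k_d L₀/(k_a−k_d) = 0.428×18.6/(1.57−0.428) = 7.961/1.142 = 6.971 mg/L.
e^(−k_d t) = e^(−0.428×0.5897) = 0.7770; e^(−k_a t) = e^(−1.57×0.5897) = 0.3962.
D = 6.971 × (0.7770 − 0.3962) + 3.67 × 0.3962 = 2.654 + 1.454 = 4.108 mg/L.

D ≈ 4.11 mg/L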